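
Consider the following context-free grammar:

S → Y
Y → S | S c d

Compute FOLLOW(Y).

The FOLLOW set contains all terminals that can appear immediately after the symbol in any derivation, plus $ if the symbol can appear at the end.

We compute FOLLOW(Y) using the standard algorithm.
FOLLOW(S) starts with {$}.
FIRST(S) = {}
FIRST(Y) = {}
FOLLOW(S) = {$, c}
FOLLOW(Y) = {$, c}
Therefore, FOLLOW(Y) = {$, c}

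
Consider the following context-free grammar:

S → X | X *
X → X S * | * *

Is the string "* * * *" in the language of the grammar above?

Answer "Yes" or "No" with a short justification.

No - no valid derivation exists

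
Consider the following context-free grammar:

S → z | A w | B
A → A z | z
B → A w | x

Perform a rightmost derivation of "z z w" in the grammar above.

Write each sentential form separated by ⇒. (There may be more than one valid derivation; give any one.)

S ⇒ A w ⇒ A z w ⇒ z z w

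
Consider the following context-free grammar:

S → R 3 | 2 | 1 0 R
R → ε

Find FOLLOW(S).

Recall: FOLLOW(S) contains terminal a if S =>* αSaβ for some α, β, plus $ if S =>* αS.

We compute FOLLOW(S) using the standard algorithm.
FOLLOW(S) starts with {$}.
FIRST(R) = {ε}
FIRST(S) = {1, 2, 3}
FOLLOW(R) = {$, 3}
FOLLOW(S) = {$}
Therefore, FOLLOW(S) = {$}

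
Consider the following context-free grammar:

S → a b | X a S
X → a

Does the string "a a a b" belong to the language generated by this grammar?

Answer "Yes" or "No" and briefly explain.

Yes - a valid derivation exists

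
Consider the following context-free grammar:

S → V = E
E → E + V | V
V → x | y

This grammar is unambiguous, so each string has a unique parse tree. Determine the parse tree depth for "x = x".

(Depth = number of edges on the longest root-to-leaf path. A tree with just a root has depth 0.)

3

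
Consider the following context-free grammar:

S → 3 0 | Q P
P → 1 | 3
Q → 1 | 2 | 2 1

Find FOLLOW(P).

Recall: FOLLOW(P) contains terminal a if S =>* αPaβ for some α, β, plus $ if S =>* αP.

We compute FOLLOW(P) using the standard algorithm.
FOLLOW(S) starts with {$}.
FIRST(P) = {1, 3}
FIRST(Q) = {1, 2}
FIRST(S) = {1, 2, 3}
FOLLOW(P) = {$}
FOLLOW(Q) = {1, 3}
FOLLOW(S) = {$}
Therefore, FOLLOW(P) = {$}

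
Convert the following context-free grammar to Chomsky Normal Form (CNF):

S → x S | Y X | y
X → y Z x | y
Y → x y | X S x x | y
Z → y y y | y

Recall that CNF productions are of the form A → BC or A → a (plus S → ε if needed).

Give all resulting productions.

TX → x; S → y; TY → y; X → y; Y → y; Z → y; S → TX S; S → Y X; X → TY X0; X0 → Z TX; Y → TX TY; Y → X X1; X1 → S X2; X2 → TX TX; Z → TY X3; X3 → TY TY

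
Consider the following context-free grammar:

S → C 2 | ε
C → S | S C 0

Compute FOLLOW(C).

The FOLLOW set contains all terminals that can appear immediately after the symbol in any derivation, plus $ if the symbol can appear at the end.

We compute FOLLOW(C) using the standard algorithm.
FOLLOW(S) starts with {$}.
FIRST(C) = {0, 2, ε}
FIRST(S) = {0, 2, ε}
FOLLOW(C) = {0, 2}
FOLLOW(S) = {$, 0, 2}
Therefore, FOLLOW(C) = {0, 2}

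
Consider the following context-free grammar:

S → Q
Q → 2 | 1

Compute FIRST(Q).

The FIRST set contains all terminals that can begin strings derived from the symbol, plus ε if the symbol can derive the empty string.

We compute FIRST(Q) using the standard algorithm.
FIRST(Q) = {1, 2}
FIRST(S) = {1, 2}
Therefore, FIRST(Q) = {1, 2}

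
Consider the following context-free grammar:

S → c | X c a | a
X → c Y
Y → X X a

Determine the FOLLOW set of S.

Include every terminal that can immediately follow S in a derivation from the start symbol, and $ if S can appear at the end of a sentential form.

We compute FOLLOW(S) using the standard algorithm.
FOLLOW(S) starts with {$}.
FIRST(S) = {a, c}
FIRST(X) = {c}
FIRST(Y) = {c}
FOLLOW(S) = {$}
FOLLOW(X) = {a, c}
FOLLOW(Y) = {a, c}
Therefore, FOLLOW(S) = {$}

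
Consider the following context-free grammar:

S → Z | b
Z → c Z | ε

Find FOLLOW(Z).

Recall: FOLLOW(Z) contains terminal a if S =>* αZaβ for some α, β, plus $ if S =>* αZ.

We compute FOLLOW(Z) using the standard algorithm.
FOLLOW(S) starts with {$}.
FIRST(S) = {b, c, ε}
FIRST(Z) = {c, ε}
FOLLOW(S) = {$}
FOLLOW(Z) = {$}
Therefore, FOLLOW(Z) = {$}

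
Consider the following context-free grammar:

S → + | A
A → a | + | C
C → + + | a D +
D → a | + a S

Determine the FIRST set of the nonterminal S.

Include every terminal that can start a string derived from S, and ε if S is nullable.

We compute FIRST(S) using the standard algorithm.
FIRST(A) = {+, a}
FIRST(C) = {+, a}
FIRST(D) = {+, a}
FIRST(S) = {+, a}
Therefore, FIRST(S) = {+, a}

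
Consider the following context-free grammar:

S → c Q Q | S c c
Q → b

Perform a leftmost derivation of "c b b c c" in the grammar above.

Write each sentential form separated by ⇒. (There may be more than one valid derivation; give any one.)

S ⇒ S c c ⇒ c Q Q c c ⇒ c b Q c c ⇒ c b b c c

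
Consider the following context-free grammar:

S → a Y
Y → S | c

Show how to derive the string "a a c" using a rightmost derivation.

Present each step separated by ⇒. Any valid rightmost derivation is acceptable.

S ⇒ a Y ⇒ a S ⇒ a a Y ⇒ a a c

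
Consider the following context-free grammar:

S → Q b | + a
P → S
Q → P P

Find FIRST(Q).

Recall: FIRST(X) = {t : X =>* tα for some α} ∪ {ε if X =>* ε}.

We compute FIRST(Q) using the standard algorithm.
FIRST(P) = {+}
FIRST(Q) = {+}
FIRST(S) = {+}
Therefore, FIRST(Q) = {+}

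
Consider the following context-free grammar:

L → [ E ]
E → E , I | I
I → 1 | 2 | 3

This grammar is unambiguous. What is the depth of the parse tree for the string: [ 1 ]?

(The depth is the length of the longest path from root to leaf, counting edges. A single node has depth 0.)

3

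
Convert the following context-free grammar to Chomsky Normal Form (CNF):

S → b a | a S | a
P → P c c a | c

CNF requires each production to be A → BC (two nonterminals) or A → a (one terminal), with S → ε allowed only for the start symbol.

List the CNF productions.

TB → b; TA → a; S → a; TC → c; P → c; S → TB TA; S → TA S; P → P X0; X0 → TC X1; X1 → TC TA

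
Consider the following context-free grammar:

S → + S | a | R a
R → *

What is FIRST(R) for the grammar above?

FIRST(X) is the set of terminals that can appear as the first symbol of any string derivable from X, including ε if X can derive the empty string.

We compute FIRST(R) using the standard algorithm.
FIRST(R) = {*}
FIRST(S) = {*, +, a}
Therefore, FIRST(R) = {*}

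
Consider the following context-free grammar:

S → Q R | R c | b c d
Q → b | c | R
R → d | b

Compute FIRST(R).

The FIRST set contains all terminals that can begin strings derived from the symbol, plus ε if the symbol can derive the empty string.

We compute FIRST(R) using the standard algorithm.
FIRST(Q) = {b, c, d}
FIRST(R) = {b, d}
FIRST(S) = {b, c, d}
Therefore, FIRST(R) = {b, d}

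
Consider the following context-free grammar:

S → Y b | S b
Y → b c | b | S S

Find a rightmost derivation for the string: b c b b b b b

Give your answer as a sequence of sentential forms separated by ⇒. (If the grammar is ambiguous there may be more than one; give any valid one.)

S ⇒ S b ⇒ S b b ⇒ S b b b ⇒ S b b b b ⇒ Y b b b b b ⇒ b c b b b b b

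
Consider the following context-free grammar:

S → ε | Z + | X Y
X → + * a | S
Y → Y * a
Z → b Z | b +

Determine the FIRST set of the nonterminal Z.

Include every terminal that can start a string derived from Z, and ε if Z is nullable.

We compute FIRST(Z) using the standard algorithm.
FIRST(S) = {+, b, ε}
FIRST(X) = {+, b, ε}
FIRST(Y) = {}
FIRST(Z) = {b}
Therefore, FIRST(Z) = {b}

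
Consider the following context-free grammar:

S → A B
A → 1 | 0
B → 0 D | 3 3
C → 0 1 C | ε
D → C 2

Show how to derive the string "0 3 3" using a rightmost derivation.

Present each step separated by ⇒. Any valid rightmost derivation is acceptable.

S ⇒ A B ⇒ A 3 3 ⇒ 0 3 3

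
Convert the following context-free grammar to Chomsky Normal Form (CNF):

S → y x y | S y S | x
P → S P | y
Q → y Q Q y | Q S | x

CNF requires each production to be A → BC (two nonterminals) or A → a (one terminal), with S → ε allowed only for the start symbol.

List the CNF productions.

TY → y; TX → x; S → x; P → y; Q → x; S → TY X0; X0 → TX TY; S → S X1; X1 → TY S; P → S P; Q → TY X2; X2 → Q X3; X3 → Q TY; Q → Q S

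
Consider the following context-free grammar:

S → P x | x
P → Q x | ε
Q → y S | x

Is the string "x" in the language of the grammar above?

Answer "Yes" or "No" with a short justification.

Yes - a valid derivation exists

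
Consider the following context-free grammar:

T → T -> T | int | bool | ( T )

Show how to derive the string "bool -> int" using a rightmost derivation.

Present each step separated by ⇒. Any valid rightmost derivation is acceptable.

T ⇒ T -> T ⇒ T -> int ⇒ bool -> int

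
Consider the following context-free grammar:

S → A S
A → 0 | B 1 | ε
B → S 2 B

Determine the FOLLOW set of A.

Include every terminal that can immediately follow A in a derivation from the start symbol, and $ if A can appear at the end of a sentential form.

We compute FOLLOW(A) using the standard algorithm.
FOLLOW(S) starts with {$}.
FIRST(A) = {0, ε}
FIRST(B) = {0}
FIRST(S) = {0}
FOLLOW(A) = {0}
FOLLOW(B) = {1}
FOLLOW(S) = {$, 2}
Therefore, FOLLOW(A) = {0}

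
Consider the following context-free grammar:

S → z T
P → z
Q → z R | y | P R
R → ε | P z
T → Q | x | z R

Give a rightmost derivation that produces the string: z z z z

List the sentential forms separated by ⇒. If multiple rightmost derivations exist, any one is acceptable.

S ⇒ z T ⇒ z z R ⇒ z z P z ⇒ z z z z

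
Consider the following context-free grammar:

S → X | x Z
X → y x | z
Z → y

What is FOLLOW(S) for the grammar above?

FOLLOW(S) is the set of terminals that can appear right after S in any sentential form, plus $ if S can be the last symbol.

We compute FOLLOW(S) using the standard algorithm.
FOLLOW(S) starts with {$}.
FIRST(S) = {x, y, z}
FIRST(X) = {y, z}
FIRST(Z) = {y}
FOLLOW(S) = {$}
FOLLOW(X) = {$}
FOLLOW(Z) = {$}
Therefore, FOLLOW(S) = {$}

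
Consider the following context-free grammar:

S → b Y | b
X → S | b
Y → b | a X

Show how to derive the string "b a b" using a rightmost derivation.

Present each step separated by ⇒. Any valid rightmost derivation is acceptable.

S ⇒ b Y ⇒ b a X ⇒ b a b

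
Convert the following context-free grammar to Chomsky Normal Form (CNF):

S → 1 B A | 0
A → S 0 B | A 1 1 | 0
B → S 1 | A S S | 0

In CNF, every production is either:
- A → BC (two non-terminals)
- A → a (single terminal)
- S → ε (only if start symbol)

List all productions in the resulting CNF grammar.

T1 → 1; S → 0; T0 → 0; A → 0; B → 0; S → T1 X0; X0 → B A; A → S X1; X1 → T0 B; A → A X2; X2 → T1 T1; B → S T1; B → A X3; X3 → S S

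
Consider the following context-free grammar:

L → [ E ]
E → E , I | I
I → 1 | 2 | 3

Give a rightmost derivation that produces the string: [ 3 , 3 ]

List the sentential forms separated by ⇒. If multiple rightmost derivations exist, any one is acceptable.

L ⇒ [ E ] ⇒ [ E , I ] ⇒ [ E , 3 ] ⇒ [ I , 3 ] ⇒ [ 3 , 3 ]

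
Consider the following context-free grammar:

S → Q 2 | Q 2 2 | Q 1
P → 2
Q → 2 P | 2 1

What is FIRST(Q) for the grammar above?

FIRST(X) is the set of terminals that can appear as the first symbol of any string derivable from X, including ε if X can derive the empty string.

We compute FIRST(Q) using the standard algorithm.
FIRST(P) = {2}
FIRST(Q) = {2}
FIRST(S) = {2}
Therefore, FIRST(Q) = {2}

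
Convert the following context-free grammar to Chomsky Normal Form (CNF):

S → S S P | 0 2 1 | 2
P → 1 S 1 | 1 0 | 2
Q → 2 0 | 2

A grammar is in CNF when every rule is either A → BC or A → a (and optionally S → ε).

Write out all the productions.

T0 → 0; T2 → 2; T1 → 1; S → 2; P → 2; Q → 2; S → S X0; X0 → S P; S → T0 X1; X1 → T2 T1; P → T1 X2; X2 → S T1; P → T1 T0; Q → T2 T0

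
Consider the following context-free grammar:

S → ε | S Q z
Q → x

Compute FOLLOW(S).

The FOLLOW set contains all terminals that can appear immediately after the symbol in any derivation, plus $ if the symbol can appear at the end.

We compute FOLLOW(S) using the standard algorithm.
FOLLOW(S) starts with {$}.
FIRST(Q) = {x}
FIRST(S) = {x, ε}
FOLLOW(Q) = {z}
FOLLOW(S) = {$, x}
Therefore, FOLLOW(S) = {$, x}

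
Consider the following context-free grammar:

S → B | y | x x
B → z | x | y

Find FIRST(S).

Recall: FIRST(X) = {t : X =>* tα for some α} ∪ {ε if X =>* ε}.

We compute FIRST(S) using the standard algorithm.
FIRST(B) = {x, y, z}
FIRST(S) = {x, y, z}
Therefore, FIRST(S) = {x, y, z}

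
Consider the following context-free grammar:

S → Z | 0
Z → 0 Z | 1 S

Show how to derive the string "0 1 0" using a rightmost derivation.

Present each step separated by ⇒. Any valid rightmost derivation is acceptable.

S ⇒ Z ⇒ 0 Z ⇒ 0 1 S ⇒ 0 1 0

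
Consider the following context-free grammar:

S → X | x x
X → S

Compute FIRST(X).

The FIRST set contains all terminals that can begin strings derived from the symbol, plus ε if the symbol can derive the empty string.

We compute FIRST(X) using the standard algorithm.
FIRST(S) = {x}
FIRST(X) = {x}
Therefore, FIRST(X) = {x}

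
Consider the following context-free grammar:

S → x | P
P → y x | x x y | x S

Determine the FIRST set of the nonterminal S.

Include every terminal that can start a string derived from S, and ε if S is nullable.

We compute FIRST(S) using the standard algorithm.
FIRST(P) = {x, y}
FIRST(S) = {x, y}
Therefore, FIRST(S) = {x, y}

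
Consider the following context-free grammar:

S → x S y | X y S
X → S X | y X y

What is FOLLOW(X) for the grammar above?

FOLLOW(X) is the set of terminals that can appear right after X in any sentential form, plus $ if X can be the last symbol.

We compute FOLLOW(X) using the standard algorithm.
FOLLOW(S) starts with {$}.
FIRST(S) = {x, y}
FIRST(X) = {x, y}
FOLLOW(S) = {$, x, y}
FOLLOW(X) = {y}
Therefore, FOLLOW(X) = {y}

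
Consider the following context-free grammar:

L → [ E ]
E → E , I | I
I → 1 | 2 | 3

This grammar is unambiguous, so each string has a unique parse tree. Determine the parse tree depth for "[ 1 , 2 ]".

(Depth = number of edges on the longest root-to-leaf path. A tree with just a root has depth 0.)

4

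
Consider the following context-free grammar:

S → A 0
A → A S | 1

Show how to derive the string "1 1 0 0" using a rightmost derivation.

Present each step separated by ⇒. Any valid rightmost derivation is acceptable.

S ⇒ A 0 ⇒ A S 0 ⇒ A A 0 0 ⇒ A 1 0 0 ⇒ 1 1 0 0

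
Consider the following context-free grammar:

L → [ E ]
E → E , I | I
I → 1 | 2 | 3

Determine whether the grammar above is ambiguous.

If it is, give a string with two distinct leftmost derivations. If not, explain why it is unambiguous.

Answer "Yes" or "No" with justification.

No - the grammar is unambiguous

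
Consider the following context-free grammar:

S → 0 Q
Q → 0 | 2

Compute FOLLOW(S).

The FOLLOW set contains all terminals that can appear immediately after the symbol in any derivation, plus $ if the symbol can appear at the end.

We compute FOLLOW(S) using the standard algorithm.
FOLLOW(S) starts with {$}.
FIRST(Q) = {0, 2}
FIRST(S) = {0}
FOLLOW(Q) = {$}
FOLLOW(S) = {$}
Therefore, FOLLOW(S) = {$}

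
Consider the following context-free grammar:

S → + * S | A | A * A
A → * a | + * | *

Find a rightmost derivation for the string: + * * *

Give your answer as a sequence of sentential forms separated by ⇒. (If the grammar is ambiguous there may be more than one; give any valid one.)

S ⇒ A * A ⇒ A * * ⇒ + * * *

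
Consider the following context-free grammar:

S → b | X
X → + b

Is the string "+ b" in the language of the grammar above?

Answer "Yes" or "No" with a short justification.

Yes - a valid derivation exists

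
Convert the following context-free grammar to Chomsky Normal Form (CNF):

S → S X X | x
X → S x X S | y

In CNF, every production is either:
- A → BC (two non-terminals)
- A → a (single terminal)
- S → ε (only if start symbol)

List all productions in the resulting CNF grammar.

S → x; TX → x; X → y; S → S X0; X0 → X X; X → S X1; X1 → TX X2; X2 → X S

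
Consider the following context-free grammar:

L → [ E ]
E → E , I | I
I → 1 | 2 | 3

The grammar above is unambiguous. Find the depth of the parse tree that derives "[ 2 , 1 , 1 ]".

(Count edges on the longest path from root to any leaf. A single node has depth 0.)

5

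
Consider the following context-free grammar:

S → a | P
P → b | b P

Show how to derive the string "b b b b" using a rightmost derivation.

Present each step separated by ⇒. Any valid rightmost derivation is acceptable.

S ⇒ P ⇒ b P ⇒ b b P ⇒ b b b P ⇒ b b b b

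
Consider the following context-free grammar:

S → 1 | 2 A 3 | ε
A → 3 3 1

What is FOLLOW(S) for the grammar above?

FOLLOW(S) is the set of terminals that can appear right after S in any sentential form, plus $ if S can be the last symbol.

We compute FOLLOW(S) using the standard algorithm.
FOLLOW(S) starts with {$}.
FIRST(A) = {3}
FIRST(S) = {1, 2, ε}
FOLLOW(A) = {3}
FOLLOW(S) = {$}
Therefore, FOLLOW(S) = {$}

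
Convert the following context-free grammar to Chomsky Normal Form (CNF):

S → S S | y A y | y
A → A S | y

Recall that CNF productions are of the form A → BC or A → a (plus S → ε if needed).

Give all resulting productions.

TY → y; S → y; A → y; S → S S; S → TY X0; X0 → A TY; A → A S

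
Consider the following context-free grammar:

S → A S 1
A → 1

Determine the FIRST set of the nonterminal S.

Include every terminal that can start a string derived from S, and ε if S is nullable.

We compute FIRST(S) using the standard algorithm.
FIRST(A) = {1}
FIRST(S) = {1}
Therefore, FIRST(S) = {1}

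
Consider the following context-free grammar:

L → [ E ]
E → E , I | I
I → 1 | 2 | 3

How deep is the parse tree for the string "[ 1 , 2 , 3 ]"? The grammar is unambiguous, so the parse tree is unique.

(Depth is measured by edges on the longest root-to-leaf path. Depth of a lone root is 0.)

5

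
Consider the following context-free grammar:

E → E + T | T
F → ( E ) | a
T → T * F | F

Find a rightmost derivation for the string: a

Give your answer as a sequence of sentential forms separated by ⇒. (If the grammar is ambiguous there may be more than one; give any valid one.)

E ⇒ T ⇒ F ⇒ a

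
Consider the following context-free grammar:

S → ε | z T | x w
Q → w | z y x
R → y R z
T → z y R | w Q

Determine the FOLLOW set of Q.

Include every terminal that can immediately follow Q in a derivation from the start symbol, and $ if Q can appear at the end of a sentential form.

We compute FOLLOW(Q) using the standard algorithm.
FOLLOW(S) starts with {$}.
FIRST(Q) = {w, z}
FIRST(R) = {y}
FIRST(S) = {x, z, ε}
FIRST(T) = {w, z}
FOLLOW(Q) = {$}
FOLLOW(R) = {$, z}
FOLLOW(S) = {$}
FOLLOW(T) = {$}
Therefore, FOLLOW(Q) = {$}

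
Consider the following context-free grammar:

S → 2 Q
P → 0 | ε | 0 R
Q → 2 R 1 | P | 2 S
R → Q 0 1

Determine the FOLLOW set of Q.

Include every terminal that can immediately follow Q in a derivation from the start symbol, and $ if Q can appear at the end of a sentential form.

We compute FOLLOW(Q) using the standard algorithm.
FOLLOW(S) starts with {$}.
FIRST(P) = {0, ε}
FIRST(Q) = {0, 2, ε}
FIRST(R) = {0, 2}
FIRST(S) = {2}
FOLLOW(P) = {$, 0}
FOLLOW(Q) = {$, 0}
FOLLOW(R) = {$, 0, 1}
FOLLOW(S) = {$, 0}
Therefore, FOLLOW(Q) = {$, 0}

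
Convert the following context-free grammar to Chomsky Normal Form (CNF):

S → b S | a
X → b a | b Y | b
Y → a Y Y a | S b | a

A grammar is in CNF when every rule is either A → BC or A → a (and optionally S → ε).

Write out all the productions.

TB → b; S → a; TA → a; X → b; Y → a; S → TB S; X → TB TA; X → TB Y; Y → TA X0; X0 → Y X1; X1 → Y TA; Y → S TB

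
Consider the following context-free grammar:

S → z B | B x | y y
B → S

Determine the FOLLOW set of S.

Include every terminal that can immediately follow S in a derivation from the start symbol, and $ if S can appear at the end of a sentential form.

We compute FOLLOW(S) using the standard algorithm.
FOLLOW(S) starts with {$}.
FIRST(B) = {y, z}
FIRST(S) = {y, z}
FOLLOW(B) = {$, x}
FOLLOW(S) = {$, x}
Therefore, FOLLOW(S) = {$, x}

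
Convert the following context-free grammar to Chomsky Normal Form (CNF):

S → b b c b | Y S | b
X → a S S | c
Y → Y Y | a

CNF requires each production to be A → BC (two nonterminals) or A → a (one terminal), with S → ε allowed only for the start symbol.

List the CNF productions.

TB → b; TC → c; S → b; TA → a; X → c; Y → a; S → TB X0; X0 → TB X1; X1 → TC TB; S → Y S; X → TA X2; X2 → S S; Y → Y Y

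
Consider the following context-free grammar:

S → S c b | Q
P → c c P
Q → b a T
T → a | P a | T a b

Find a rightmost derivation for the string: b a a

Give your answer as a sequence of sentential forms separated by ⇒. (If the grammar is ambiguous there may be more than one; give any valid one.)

S ⇒ Q ⇒ b a T ⇒ b a a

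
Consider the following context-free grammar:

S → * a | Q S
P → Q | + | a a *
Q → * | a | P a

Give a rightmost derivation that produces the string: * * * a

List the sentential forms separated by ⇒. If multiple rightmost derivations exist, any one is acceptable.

S ⇒ Q S ⇒ Q Q S ⇒ Q Q * a ⇒ Q * * a ⇒ * * * a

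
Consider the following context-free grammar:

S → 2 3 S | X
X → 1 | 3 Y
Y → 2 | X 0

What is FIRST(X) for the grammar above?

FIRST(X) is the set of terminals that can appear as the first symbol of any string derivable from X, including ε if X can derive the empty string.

We compute FIRST(X) using the standard algorithm.
FIRST(S) = {1, 2, 3}
FIRST(X) = {1, 3}
FIRST(Y) = {1, 2, 3}
Therefore, FIRST(X) = {1, 3}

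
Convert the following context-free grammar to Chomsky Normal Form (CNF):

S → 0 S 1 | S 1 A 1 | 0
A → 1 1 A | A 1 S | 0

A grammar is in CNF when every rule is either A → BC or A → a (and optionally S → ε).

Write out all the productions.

T0 → 0; T1 → 1; S → 0; A → 0; S → T0 X0; X0 → S T1; S → S X1; X1 → T1 X2; X2 → A T1; A → T1 X3; X3 → T1 A; A → A X4; X4 → T1 S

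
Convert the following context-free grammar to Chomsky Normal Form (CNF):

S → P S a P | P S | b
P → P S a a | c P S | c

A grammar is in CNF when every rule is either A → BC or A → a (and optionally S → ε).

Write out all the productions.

TA → a; S → b; TC → c; P → c; S → P X0; X0 → S X1; X1 → TA P; S → P S; P → P X2; X2 → S X3; X3 → TA TA; P → TC X4; X4 → P S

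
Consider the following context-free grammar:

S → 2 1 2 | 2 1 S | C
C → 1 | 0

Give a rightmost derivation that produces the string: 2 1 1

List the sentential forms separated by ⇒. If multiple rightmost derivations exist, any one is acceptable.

S ⇒ 2 1 S ⇒ 2 1 C ⇒ 2 1 1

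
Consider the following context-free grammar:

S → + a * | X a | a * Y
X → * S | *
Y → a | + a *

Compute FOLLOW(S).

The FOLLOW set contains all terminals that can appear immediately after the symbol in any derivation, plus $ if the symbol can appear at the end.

We compute FOLLOW(S) using the standard algorithm.
FOLLOW(S) starts with {$}.
FIRST(S) = {*, +, a}
FIRST(X) = {*}
FIRST(Y) = {+, a}
FOLLOW(S) = {$, a}
FOLLOW(X) = {a}
FOLLOW(Y) = {$, a}
Therefore, FOLLOW(S) = {$, a}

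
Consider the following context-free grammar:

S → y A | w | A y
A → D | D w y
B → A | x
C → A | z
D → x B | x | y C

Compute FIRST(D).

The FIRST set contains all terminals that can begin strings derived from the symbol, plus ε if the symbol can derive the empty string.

We compute FIRST(D) using the standard algorithm.
FIRST(A) = {x, y}
FIRST(B) = {x, y}
FIRST(C) = {x, y, z}
FIRST(D) = {x, y}
FIRST(S) = {w, x, y}
Therefore, FIRST(D) = {x, y}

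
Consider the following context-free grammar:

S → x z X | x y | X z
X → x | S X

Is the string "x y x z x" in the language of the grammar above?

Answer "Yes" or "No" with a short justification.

No - no valid derivation exists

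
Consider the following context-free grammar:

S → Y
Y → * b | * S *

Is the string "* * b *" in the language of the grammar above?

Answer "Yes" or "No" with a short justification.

Yes - a valid derivation exists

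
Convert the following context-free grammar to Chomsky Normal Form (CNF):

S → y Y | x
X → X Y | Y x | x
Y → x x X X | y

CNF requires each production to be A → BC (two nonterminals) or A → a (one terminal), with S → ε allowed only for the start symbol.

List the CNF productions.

TY → y; S → x; TX → x; X → x; Y → y; S → TY Y; X → X Y; X → Y TX; Y → TX X0; X0 → TX X1; X1 → X X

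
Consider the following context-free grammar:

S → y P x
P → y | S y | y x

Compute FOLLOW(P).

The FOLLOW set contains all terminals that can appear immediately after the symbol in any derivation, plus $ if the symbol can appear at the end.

We compute FOLLOW(P) using the standard algorithm.
FOLLOW(S) starts with {$}.
FIRST(P) = {y}
FIRST(S) = {y}
FOLLOW(P) = {x}
FOLLOW(S) = {$, y}
Therefore, FOLLOW(P) = {x}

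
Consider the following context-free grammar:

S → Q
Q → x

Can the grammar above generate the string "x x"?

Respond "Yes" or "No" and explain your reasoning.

No - no valid derivation exists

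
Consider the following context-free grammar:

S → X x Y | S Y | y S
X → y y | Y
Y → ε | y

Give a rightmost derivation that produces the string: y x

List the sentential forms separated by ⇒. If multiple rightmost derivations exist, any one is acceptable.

S ⇒ X x Y ⇒ X x ⇒ Y x ⇒ y x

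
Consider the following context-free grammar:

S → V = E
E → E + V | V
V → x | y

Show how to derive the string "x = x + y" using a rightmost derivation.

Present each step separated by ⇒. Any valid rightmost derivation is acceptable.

S ⇒ V = E ⇒ V = E + V ⇒ V = E + y ⇒ V = V + y ⇒ V = x + y ⇒ x = x + y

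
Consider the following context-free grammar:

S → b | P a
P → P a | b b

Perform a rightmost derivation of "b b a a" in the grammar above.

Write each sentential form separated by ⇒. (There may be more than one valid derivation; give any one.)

S ⇒ P a ⇒ P a a ⇒ b b a a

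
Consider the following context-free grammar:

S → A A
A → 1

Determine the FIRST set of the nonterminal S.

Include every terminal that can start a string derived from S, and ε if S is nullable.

We compute FIRST(S) using the standard algorithm.
FIRST(A) = {1}
FIRST(S) = {1}
Therefore, FIRST(S) = {1}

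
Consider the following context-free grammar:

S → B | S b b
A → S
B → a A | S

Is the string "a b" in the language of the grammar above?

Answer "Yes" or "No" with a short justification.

No - no valid derivation exists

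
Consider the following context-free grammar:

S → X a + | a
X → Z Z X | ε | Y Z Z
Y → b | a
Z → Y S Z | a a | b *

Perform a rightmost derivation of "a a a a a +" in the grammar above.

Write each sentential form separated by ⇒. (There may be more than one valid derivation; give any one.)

S ⇒ X a + ⇒ Z Z X a + ⇒ Z Z a + ⇒ Z a a a + ⇒ a a a a a +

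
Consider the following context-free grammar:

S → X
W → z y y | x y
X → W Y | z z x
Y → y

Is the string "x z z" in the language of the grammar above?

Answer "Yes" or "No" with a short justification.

No - no valid derivation exists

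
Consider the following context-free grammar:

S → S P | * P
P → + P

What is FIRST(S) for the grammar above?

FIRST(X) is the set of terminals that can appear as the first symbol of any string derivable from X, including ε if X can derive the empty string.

We compute FIRST(S) using the standard algorithm.
FIRST(P) = {+}
FIRST(S) = {*}
Therefore, FIRST(S) = {*}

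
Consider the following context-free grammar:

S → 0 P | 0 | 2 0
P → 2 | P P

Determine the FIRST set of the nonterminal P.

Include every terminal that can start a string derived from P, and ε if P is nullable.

We compute FIRST(P) using the standard algorithm.
FIRST(P) = {2}
FIRST(S) = {0, 2}
Therefore, FIRST(P) = {2}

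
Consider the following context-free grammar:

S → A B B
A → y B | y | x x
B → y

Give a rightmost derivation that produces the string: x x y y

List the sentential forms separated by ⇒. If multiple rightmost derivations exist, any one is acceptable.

S ⇒ A B B ⇒ A B y ⇒ A y y ⇒ x x y y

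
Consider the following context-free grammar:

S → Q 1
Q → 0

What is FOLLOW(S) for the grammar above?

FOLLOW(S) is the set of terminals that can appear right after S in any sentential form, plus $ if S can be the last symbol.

We compute FOLLOW(S) using the standard algorithm.
FOLLOW(S) starts with {$}.
FIRST(Q) = {0}
FIRST(S) = {0}
FOLLOW(Q) = {1}
FOLLOW(S) = {$}
Therefore, FOLLOW(S) = {$}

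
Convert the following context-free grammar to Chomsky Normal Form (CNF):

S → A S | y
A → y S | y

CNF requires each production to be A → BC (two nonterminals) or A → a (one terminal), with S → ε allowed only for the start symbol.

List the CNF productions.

S → y; TY → y; A → y; S → A S; A → TY S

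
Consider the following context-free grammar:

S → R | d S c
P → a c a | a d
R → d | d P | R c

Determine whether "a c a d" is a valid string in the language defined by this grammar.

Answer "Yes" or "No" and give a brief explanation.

No - no valid derivation exists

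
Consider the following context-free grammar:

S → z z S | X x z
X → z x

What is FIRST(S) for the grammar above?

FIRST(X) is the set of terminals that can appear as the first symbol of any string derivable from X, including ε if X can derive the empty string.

We compute FIRST(S) using the standard algorithm.
FIRST(S) = {z}
FIRST(X) = {z}
Therefore, FIRST(S) = {z}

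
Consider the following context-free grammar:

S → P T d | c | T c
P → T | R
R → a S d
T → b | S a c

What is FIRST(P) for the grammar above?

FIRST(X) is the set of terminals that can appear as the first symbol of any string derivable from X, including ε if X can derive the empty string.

We compute FIRST(P) using the standard algorithm.
FIRST(P) = {a, b, c}
FIRST(R) = {a}
FIRST(S) = {a, b, c}
FIRST(T) = {a, b, c}
Therefore, FIRST(P) = {a, b, c}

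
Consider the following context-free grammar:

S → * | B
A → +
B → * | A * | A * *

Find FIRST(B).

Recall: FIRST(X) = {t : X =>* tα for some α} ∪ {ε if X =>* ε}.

We compute FIRST(B) using the standard algorithm.
FIRST(A) = {+}
FIRST(B) = {*, +}
FIRST(S) = {*, +}
Therefore, FIRST(B) = {*, +}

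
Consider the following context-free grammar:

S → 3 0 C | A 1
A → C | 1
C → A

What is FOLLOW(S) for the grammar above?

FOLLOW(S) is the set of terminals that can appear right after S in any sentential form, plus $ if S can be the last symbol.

We compute FOLLOW(S) using the standard algorithm.
FOLLOW(S) starts with {$}.
FIRST(A) = {1}
FIRST(C) = {1}
FIRST(S) = {1, 3}
FOLLOW(A) = {$, 1}
FOLLOW(C) = {$, 1}
FOLLOW(S) = {$}
Therefore, FOLLOW(S) = {$}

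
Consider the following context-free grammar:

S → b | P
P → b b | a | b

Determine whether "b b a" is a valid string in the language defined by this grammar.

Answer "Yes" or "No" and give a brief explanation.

No - no valid derivation exists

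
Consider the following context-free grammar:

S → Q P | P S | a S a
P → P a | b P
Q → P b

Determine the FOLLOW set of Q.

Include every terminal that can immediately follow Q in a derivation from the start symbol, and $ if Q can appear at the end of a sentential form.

We compute FOLLOW(Q) using the standard algorithm.
FOLLOW(S) starts with {$}.
FIRST(P) = {b}
FIRST(Q) = {b}
FIRST(S) = {a, b}
FOLLOW(P) = {$, a, b}
FOLLOW(Q) = {b}
FOLLOW(S) = {$, a}
Therefore, FOLLOW(Q) = {b}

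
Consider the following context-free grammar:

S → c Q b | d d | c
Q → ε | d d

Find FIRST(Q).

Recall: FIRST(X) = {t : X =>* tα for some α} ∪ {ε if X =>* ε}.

We compute FIRST(Q) using the standard algorithm.
FIRST(Q) = {d, ε}
FIRST(S) = {c, d}
Therefore, FIRST(Q) = {d, ε}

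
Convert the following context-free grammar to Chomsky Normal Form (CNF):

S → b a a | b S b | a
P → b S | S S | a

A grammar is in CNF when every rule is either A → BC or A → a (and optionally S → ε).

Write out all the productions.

TB → b; TA → a; S → a; P → a; S → TB X0; X0 → TA TA; S → TB X1; X1 → S TB; P → TB S; P → S S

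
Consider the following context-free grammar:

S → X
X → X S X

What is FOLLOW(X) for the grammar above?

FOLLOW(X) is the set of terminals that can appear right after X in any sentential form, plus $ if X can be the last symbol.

We compute FOLLOW(X) using the standard algorithm.
FOLLOW(S) starts with {$}.
FIRST(S) = {}
FIRST(X) = {}
FOLLOW(S) = {$}
FOLLOW(X) = {$}
Therefore, FOLLOW(X) = {$}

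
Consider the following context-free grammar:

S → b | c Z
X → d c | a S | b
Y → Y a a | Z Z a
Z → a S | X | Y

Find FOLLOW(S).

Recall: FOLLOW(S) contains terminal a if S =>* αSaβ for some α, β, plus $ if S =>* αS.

We compute FOLLOW(S) using the standard algorithm.
FOLLOW(S) starts with {$}.
FIRST(S) = {b, c}
FIRST(X) = {a, b, d}
FIRST(Y) = {a, b, d}
FIRST(Z) = {a, b, d}
FOLLOW(S) = {$, a, b, d}
FOLLOW(X) = {$, a, b, d}
FOLLOW(Y) = {$, a, b, d}
FOLLOW(Z) = {$, a, b, d}
Therefore, FOLLOW(S) = {$, a, b, d}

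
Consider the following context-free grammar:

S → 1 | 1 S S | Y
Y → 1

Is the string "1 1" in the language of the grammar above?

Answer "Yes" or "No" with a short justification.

No - no valid derivation exists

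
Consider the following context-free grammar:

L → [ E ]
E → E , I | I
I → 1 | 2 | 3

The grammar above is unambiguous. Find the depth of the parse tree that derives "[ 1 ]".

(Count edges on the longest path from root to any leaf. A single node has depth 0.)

3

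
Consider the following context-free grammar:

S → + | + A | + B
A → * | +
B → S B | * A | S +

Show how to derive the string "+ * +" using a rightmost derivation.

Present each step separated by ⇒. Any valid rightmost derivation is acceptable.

S ⇒ + B ⇒ + * A ⇒ + * +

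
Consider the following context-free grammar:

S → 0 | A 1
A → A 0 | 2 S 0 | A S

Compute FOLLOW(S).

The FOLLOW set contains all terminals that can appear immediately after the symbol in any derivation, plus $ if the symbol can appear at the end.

We compute FOLLOW(S) using the standard algorithm.
FOLLOW(S) starts with {$}.
FIRST(A) = {2}
FIRST(S) = {0, 2}
FOLLOW(A) = {0, 1, 2}
FOLLOW(S) = {$, 0, 1, 2}
Therefore, FOLLOW(S) = {$, 0, 1, 2}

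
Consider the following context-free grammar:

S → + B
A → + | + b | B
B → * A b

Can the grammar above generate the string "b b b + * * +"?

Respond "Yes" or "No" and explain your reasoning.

No - no valid derivation exists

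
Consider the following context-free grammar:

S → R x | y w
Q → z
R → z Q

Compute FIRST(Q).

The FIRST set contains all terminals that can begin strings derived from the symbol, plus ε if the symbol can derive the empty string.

We compute FIRST(Q) using the standard algorithm.
FIRST(Q) = {z}
FIRST(R) = {z}
FIRST(S) = {y, z}
Therefore, FIRST(Q) = {z}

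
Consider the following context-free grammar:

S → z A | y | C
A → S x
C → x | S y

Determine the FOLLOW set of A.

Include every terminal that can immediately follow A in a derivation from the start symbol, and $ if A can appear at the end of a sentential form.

We compute FOLLOW(A) using the standard algorithm.
FOLLOW(S) starts with {$}.
FIRST(A) = {x, y, z}
FIRST(C) = {x, y, z}
FIRST(S) = {x, y, z}
FOLLOW(A) = {$, x, y}
FOLLOW(C) = {$, x, y}
FOLLOW(S) = {$, x, y}
Therefore, FOLLOW(A) = {$, x, y}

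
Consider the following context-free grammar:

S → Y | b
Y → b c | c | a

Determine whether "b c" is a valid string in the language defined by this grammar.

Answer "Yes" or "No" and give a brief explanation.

Yes - a valid derivation exists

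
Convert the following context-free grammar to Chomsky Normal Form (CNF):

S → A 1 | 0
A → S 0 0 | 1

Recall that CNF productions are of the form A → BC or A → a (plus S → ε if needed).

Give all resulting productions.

T1 → 1; S → 0; T0 → 0; A → 1; S → A T1; A → S X0; X0 → T0 T0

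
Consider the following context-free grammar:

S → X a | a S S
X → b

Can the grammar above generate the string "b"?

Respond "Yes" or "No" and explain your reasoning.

No - no valid derivation exists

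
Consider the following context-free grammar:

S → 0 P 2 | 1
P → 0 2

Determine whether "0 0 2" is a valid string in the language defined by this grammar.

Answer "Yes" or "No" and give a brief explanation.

No - no valid derivation exists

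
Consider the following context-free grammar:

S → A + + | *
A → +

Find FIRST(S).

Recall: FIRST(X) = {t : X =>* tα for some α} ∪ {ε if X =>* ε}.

We compute FIRST(S) using the standard algorithm.
FIRST(A) = {+}
FIRST(S) = {*, +}
Therefore, FIRST(S) = {*, +}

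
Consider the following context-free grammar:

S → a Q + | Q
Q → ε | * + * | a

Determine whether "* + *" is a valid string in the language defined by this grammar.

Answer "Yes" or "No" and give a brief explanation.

Yes - a valid derivation exists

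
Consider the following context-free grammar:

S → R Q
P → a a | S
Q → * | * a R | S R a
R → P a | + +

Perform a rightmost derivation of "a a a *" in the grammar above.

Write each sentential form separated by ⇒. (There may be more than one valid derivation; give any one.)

S ⇒ R Q ⇒ R * ⇒ P a * ⇒ a a a *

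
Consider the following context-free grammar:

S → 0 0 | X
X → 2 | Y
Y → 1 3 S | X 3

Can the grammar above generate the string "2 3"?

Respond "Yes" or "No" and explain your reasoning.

Yes - a valid derivation exists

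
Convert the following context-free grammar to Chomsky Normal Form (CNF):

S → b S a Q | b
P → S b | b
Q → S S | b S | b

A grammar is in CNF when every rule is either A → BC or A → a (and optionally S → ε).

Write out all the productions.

TB → b; TA → a; S → b; P → b; Q → b; S → TB X0; X0 → S X1; X1 → TA Q; P → S TB; Q → S S; Q → TB S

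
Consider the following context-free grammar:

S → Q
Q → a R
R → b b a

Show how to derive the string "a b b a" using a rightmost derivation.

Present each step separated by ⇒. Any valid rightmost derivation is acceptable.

S ⇒ Q ⇒ a R ⇒ a b b a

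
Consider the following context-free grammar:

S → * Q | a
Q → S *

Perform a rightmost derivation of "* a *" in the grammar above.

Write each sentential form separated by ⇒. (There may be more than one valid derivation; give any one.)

S ⇒ * Q ⇒ * S * ⇒ * a *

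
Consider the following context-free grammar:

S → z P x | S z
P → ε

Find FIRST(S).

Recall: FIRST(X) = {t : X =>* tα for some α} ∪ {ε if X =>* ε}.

We compute FIRST(S) using the standard algorithm.
FIRST(P) = {ε}
FIRST(S) = {z}
Therefore, FIRST(S) = {z}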